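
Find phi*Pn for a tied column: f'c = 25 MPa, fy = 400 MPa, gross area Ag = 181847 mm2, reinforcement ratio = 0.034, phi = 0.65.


Ast = rho * Ag = 0.034 * 181847 = 6182.798 mm2
phi*Pn = 0.65 * 0.80 * (0.85 * 25 * (181847 - 6182.798) + 400 * 6182.798) / 1000
= 3227.11 kN

3227.11


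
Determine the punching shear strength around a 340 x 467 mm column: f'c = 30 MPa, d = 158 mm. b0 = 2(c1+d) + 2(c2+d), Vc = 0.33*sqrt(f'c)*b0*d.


b0 = 2*(340 + 158) + 2*(467 + 158) = 2246 mm
Vc = 0.33 * sqrt(30) * 2246 * 158 / 1000
= 641.42 kN

641.42


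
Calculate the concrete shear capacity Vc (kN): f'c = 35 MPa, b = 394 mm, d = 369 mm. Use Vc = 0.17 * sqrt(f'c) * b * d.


Vc = 0.17 * sqrt(35) * 394 * 369 / 1000
= 146.22 kN

146.22


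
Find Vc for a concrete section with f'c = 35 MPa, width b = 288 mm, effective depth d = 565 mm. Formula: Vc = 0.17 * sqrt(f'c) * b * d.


Vc = 0.17 * sqrt(35) * 288 * 565 / 1000
= 163.65 kN

163.65


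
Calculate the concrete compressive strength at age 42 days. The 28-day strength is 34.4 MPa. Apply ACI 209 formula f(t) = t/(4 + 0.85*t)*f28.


f(42) = 42 / (4 + 0.85 * 42) * 34.4
= 42 / 39.7 * 34.4
= 36.39 MPa

36.39


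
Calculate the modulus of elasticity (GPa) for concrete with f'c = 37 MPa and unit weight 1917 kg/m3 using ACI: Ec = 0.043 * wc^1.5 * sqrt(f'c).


Ec = 0.043 * 1917^1.5 * sqrt(37) / 1000
= 21.95 GPa

21.95


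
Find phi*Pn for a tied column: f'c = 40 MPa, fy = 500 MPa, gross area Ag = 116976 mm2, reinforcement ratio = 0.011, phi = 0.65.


Ast = rho * Ag = 0.011 * 116976 = 1286.736 mm2
phi*Pn = 0.65 * 0.80 * (0.85 * 40 * (116976 - 1286.736) + 500 * 1286.736) / 1000
= 2379.94 kN

2379.94


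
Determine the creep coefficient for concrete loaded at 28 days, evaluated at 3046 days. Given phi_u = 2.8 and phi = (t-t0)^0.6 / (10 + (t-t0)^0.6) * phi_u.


dt = 3046 - 28 = 3018
phi = 3018^0.6 / (10 + 3018^0.6) * 2.8
= 2.589

2.589


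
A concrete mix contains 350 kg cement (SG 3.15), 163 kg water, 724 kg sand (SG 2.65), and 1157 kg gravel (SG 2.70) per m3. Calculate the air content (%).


Vol cement = 350 / (3.15 * 1000) = 0.111111 m3
Vol water = 163 / 1000 = 0.163 m3
Vol sand = 724 / (2.65 * 1000) = 0.273208 m3
Vol gravel = 1157 / (2.70 * 1000) = 0.428519 m3
Total solid + water volume = 0.975837 m3
Air = (1 - 0.975837) * 100 = 2.42%

2.42


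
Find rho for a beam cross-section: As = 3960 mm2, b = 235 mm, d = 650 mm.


rho = As / (b * d)
= 3960 / (235 * 650)
= 0.0259

0.0259


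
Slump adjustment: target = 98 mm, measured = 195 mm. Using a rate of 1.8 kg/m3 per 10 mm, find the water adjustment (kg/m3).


Difference = 98 - 195 = -97 mm
Water adjustment = -97 * 1.8 / 10 = -17.5 kg/m3

-17.5


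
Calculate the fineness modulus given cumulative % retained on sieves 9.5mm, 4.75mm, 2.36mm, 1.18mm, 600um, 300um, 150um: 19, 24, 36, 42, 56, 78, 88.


FM = sum(cumulative % retained) / 100
= 343 / 100
= 3.43

3.43


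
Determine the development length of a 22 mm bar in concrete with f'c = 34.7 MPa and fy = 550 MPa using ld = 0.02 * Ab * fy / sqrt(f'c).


Ab = pi * 22^2 / 4 = 380.133 mm2
ld = 0.02 * 380.133 * 550 / sqrt(34.7)
= 709.8 mm

709.8


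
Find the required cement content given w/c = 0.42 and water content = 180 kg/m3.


Cement = water / (w/c)
= 180 / 0.42
= 428.6 kg/m3

428.6


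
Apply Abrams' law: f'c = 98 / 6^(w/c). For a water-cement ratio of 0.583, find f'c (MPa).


f'c = 98 / 6^0.583
= 98 / 2.842
= 34.48 MPa

34.48


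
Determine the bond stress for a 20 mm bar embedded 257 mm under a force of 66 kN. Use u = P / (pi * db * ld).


u = P / (pi * db * ld)
= 66 * 1000 / (pi * 20 * 257)
= 4.087 MPa

4.087


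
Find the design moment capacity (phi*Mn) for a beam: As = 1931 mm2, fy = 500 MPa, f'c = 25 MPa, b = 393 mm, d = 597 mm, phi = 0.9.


a = As * fy / (0.85 * f'c * b)
= 1931 * 500 / (0.85 * 25 * 393)
= 115.6114 mm
Mn = As * fy * (d - a/2) / 10^6
= 520.5921 kN-m
phi*Mn = 0.9 * 520.5921 = 468.53 kN-m

468.53


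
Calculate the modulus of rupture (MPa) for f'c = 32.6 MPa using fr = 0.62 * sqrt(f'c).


fr = 0.62 * sqrt(32.6)
= 3.54 MPa

3.54


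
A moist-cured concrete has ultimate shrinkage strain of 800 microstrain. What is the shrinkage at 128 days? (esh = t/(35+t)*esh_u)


esh(128) = 128 / (35 + 128) * 800
= 128 / 163 * 800
= 628.2 microstrain

628.2


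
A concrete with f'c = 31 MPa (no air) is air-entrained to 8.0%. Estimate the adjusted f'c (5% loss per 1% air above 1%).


Strength loss = (8.0 - 1) * 5 = 35.0%
f'c = 31 * (1 - 35.0/100)
= 20.15 MPa

20.15


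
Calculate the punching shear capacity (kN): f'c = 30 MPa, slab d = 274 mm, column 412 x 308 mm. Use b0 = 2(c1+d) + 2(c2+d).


b0 = 2*(412 + 274) + 2*(308 + 274) = 2536 mm
Vc = 0.33 * sqrt(30) * 2536 * 274 / 1000
= 1255.96 kN

1255.96


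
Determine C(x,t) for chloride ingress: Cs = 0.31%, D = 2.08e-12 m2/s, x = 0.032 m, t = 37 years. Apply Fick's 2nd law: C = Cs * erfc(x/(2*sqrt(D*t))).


t_seconds = 37 * 365.25 * 24 * 3600 = 1167631200.0 s
arg = 0.032 / (2 * sqrt(2.08e-12 * 1167631200.0))
= 0.3247
erfc(0.3247) = 0.6461
C = 0.31 * 0.6461 = 0.2003%

0.2003


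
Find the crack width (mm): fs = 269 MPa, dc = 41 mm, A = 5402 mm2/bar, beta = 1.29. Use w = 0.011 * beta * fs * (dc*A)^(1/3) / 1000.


w = 0.011 * beta * fs * (dc * A)^(1/3) / 1000
= 0.011 * 1.29 * 269 * (41 * 5402)^(1/3) / 1000
= 0.231 mm

0.231


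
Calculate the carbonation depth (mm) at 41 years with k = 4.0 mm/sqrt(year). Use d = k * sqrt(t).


depth = k * sqrt(t)
= 4.0 * sqrt(41)
= 25.61 mm

25.61


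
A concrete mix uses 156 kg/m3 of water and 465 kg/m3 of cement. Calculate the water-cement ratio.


w/c = water / cement
w/c = 156 / 465 = 0.335

0.335


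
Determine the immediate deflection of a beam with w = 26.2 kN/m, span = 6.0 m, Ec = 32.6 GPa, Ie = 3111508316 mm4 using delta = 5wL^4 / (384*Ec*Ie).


Convert: L = 6.0 m = 6000 mm, Ec = 32.6 GPa = 32600 MPa
delta = 5 * 26.2 * 6000^4 / (384 * 32600 * 3111508316)
= 4.36 mm

4.36


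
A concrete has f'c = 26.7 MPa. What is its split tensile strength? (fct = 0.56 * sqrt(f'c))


fct = 0.56 * sqrt(26.7)
= 0.56 * 5.167
= 2.894 MPa

2.894


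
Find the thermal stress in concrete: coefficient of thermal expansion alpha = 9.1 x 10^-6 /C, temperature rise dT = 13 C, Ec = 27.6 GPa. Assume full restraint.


sigma = alpha * dT * Ec
= 9.1e-6 * 13 * 27.6 * 1000
= 3.265 MPa

3.265


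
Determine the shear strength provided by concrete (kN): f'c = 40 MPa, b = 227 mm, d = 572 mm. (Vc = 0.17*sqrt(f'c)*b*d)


Vc = 0.17 * sqrt(40) * 227 * 572 / 1000
= 139.6 kN

139.6


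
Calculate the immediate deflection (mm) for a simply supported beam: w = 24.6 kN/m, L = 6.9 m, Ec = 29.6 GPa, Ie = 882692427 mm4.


Convert: L = 6.9 m = 6900 mm, Ec = 29.6 GPa = 29600 MPa
delta = 5 * 24.6 * 6900^4 / (384 * 29600 * 882692427)
= 27.79 mm

27.79


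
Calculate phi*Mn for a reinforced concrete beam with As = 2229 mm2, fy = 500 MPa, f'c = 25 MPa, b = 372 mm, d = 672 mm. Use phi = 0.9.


a = As * fy / (0.85 * f'c * b)
= 2229 * 500 / (0.85 * 25 * 372)
= 140.9867 mm
Mn = As * fy * (d - a/2) / 10^6
= 670.3792 kN-m
phi*Mn = 0.9 * 670.3792 = 603.34 kN-m

603.34


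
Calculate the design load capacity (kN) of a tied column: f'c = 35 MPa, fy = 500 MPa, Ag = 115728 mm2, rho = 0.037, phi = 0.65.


Ast = rho * Ag = 0.037 * 115728 = 4281.936 mm2
phi*Pn = 0.65 * 0.80 * (0.85 * 35 * (115728 - 4281.936) + 500 * 4281.936) / 1000
= 2837.37 kN

2837.37


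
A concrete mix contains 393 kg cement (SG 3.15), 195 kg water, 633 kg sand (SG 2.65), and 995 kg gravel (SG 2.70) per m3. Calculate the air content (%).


Vol cement = 393 / (3.15 * 1000) = 0.124762 m3
Vol water = 195 / 1000 = 0.195 m3
Vol sand = 633 / (2.65 * 1000) = 0.238868 m3
Vol gravel = 995 / (2.70 * 1000) = 0.368519 m3
Total solid + water volume = 0.927148 m3
Air = (1 - 0.927148) * 100 = 7.29%

7.29


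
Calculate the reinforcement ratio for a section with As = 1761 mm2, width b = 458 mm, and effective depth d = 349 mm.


rho = As / (b * d)
= 1761 / (458 * 349)
= 0.011

0.011


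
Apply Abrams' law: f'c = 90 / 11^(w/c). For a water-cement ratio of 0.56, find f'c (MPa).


f'c = 90 / 11^0.56
= 90 / 3.83
= 23.5 MPa

23.5


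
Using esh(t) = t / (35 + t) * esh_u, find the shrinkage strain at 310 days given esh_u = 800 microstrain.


esh(310) = 310 / (35 + 310) * 800
= 310 / 345 * 800
= 718.8 microstrain

718.8


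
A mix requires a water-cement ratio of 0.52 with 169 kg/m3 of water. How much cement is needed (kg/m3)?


Cement = water / (w/c)
= 169 / 0.52
= 325.0 kg/m3

325.0


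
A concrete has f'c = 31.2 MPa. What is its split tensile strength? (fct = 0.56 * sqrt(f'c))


fct = 0.56 * sqrt(31.2)
= 0.56 * 5.586
= 3.128 MPa

3.128


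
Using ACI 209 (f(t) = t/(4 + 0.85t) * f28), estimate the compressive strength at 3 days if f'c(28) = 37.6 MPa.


f(3) = 3 / (4 + 0.85 * 3) * 37.6
= 3 / 6.55 * 37.6
= 17.22 MPa

17.22


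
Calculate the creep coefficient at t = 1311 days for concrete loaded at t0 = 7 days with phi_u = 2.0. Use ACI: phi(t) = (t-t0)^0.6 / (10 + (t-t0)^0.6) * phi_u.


dt = 1311 - 7 = 1304
phi = 1304^0.6 / (10 + 1304^0.6) * 2.0
= 1.762

1.762


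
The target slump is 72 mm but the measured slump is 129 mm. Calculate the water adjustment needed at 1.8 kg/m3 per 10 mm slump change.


Difference = 72 - 129 = -57 mm
Water adjustment = -57 * 1.8 / 10 = -10.3 kg/m3

-10.3


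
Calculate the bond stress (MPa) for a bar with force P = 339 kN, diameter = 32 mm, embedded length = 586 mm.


u = P / (pi * db * ld)
= 339 * 1000 / (pi * 32 * 586)
= 5.754 MPa

5.754


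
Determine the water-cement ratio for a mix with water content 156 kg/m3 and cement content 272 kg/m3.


w/c = water / cement
w/c = 156 / 272 = 0.574

0.574


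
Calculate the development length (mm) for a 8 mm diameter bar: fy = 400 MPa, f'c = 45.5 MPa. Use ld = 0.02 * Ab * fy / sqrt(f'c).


Ab = pi * 8^2 / 4 = 50.265 mm2
ld = 0.02 * 50.265 * 400 / sqrt(45.5)
= 59.6 mm

59.6


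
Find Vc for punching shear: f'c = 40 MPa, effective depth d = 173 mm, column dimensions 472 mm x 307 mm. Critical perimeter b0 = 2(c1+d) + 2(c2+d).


b0 = 2*(472 + 173) + 2*(307 + 173) = 2250 mm
Vc = 0.33 * sqrt(40) * 2250 * 173 / 1000
= 812.4 kN

812.4


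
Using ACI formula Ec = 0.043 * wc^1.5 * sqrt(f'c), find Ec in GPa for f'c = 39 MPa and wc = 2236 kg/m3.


Ec = 0.043 * 2236^1.5 * sqrt(39) / 1000
= 28.39 GPa

28.39


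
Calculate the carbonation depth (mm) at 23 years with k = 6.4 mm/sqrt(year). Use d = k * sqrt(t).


depth = k * sqrt(t)
= 6.4 * sqrt(23)
= 30.69 mm

30.69


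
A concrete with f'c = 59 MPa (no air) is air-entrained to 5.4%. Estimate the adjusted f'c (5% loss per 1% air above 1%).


Strength loss = (5.4 - 1) * 5 = 22.0%
f'c = 59 * (1 - 22.0/100)
= 46.02 MPa

46.02


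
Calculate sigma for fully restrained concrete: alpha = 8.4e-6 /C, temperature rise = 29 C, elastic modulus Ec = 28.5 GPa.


sigma = alpha * dT * Ec
= 8.4e-6 * 29 * 28.5 * 1000
= 6.943 MPa

6.943


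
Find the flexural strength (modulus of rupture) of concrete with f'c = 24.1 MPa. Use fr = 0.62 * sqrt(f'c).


fr = 0.62 * sqrt(24.1)
= 3.044 MPa

3.044


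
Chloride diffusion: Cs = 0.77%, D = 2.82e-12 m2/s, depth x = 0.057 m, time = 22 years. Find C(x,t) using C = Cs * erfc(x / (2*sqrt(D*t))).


t_seconds = 22 * 365.25 * 24 * 3600 = 694267200.0 s
arg = 0.057 / (2 * sqrt(2.82e-12 * 694267200.0))
= 0.6441
erfc(0.6441) = 0.3623
C = 0.77 * 0.3623 = 0.279%

0.279


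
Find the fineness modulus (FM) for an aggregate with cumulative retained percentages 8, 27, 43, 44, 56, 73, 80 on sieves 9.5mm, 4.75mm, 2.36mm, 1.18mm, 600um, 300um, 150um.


FM = sum(cumulative % retained) / 100
= 331 / 100
= 3.31

3.31


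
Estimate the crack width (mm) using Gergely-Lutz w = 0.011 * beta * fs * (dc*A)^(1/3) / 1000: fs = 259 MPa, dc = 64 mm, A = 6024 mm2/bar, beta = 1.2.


w = 0.011 * beta * fs * (dc * A)^(1/3) / 1000
= 0.011 * 1.2 * 259 * (64 * 6024)^(1/3) / 1000
= 0.249 mm

0.249


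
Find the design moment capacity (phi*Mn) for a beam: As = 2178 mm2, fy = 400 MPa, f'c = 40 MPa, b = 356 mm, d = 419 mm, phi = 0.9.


a = As * fy / (0.85 * f'c * b)
= 2178 * 400 / (0.85 * 40 * 356)
= 71.9762 mm
Mn = As * fy * (d - a/2) / 10^6
= 333.68 kN-m
phi*Mn = 0.9 * 333.68 = 300.31 kN-m

300.31


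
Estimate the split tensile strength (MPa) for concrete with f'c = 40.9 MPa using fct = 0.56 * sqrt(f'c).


fct = 0.56 * sqrt(40.9)
= 0.56 * 6.395
= 3.581 MPa

3.581


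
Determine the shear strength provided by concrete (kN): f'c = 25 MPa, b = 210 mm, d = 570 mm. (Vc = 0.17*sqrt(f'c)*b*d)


Vc = 0.17 * sqrt(25) * 210 * 570 / 1000
= 101.75 kN

101.75


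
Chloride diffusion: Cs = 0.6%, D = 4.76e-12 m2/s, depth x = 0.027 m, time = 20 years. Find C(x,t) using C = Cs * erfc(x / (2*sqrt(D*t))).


t_seconds = 20 * 365.25 * 24 * 3600 = 631152000.0 s
arg = 0.027 / (2 * sqrt(4.76e-12 * 631152000.0))
= 0.2463
erfc(0.2463) = 0.7276
C = 0.6 * 0.7276 = 0.4366%

0.4366


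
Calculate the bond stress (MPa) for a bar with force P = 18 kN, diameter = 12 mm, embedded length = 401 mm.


u = P / (pi * db * ld)
= 18 * 1000 / (pi * 12 * 401)
= 1.191 MPa

1.191


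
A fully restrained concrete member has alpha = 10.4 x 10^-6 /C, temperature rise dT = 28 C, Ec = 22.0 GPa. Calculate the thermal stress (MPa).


sigma = alpha * dT * Ec
= 10.4e-6 * 28 * 22.0 * 1000
= 6.406 MPa

6.406


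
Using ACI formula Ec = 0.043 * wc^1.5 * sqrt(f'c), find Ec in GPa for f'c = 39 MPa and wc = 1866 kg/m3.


Ec = 0.043 * 1866^1.5 * sqrt(39) / 1000
= 21.65 GPa

21.65


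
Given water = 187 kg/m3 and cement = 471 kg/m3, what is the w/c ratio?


w/c = water / cement
w/c = 187 / 471 = 0.397

0.397


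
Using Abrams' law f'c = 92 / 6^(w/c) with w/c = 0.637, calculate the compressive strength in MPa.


f'c = 92 / 6^0.637
= 92 / 3.131
= 29.38 MPa

29.38


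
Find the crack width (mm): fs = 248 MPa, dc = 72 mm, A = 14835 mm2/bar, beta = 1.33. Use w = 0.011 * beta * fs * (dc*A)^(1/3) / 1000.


w = 0.011 * beta * fs * (dc * A)^(1/3) / 1000
= 0.011 * 1.33 * 248 * (72 * 14835)^(1/3) / 1000
= 0.371 mm

0.371


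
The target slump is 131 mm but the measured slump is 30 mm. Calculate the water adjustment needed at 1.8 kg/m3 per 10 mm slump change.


Difference = 131 - 30 = 101 mm
Water adjustment = 101 * 1.8 / 10 = 18.2 kg/m3

18.2


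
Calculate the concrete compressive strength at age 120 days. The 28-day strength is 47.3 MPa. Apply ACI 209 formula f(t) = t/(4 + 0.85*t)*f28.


f(120) = 120 / (4 + 0.85 * 120) * 47.3
= 120 / 106.0 * 47.3
= 53.55 MPa

53.55


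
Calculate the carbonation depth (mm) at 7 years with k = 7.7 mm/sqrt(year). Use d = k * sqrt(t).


depth = k * sqrt(t)
= 7.7 * sqrt(7)
= 20.37 mm

20.37


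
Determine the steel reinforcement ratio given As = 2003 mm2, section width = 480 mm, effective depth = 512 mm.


rho = As / (b * d)
= 2003 / (480 * 512)
= 0.0082

0.0082


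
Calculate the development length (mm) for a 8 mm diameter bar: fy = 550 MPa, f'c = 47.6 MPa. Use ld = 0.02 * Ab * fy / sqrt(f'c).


Ab = pi * 8^2 / 4 = 50.265 mm2
ld = 0.02 * 50.265 * 550 / sqrt(47.6)
= 80.1 mm

80.1


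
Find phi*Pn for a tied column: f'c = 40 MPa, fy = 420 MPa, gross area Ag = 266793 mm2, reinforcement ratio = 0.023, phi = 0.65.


Ast = rho * Ag = 0.023 * 266793 = 6136.239 mm2
phi*Pn = 0.65 * 0.80 * (0.85 * 40 * (266793 - 6136.239) + 420 * 6136.239) / 1000
= 5948.57 kN

5948.57


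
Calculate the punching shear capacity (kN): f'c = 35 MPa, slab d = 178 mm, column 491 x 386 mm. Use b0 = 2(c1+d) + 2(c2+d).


b0 = 2*(491 + 178) + 2*(386 + 178) = 2466 mm
Vc = 0.33 * sqrt(35) * 2466 * 178 / 1000
= 856.96 kN

856.96


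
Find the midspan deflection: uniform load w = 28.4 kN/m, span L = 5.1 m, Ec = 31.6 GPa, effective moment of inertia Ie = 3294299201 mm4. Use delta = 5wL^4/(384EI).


Convert: L = 5.1 m = 5100 mm, Ec = 31.6 GPa = 31600 MPa
delta = 5 * 28.4 * 5100^4 / (384 * 31600 * 3294299201)
= 2.4 mm

2.4


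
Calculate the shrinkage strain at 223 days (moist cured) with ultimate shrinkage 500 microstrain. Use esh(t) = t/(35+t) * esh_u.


esh(223) = 223 / (35 + 223) * 500
= 223 / 258 * 500
= 432.2 microstrain

432.2


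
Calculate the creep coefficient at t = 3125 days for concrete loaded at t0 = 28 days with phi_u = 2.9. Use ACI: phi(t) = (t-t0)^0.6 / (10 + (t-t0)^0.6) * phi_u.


dt = 3125 - 28 = 3097
phi = 3097^0.6 / (10 + 3097^0.6) * 2.9
= 2.684

2.684


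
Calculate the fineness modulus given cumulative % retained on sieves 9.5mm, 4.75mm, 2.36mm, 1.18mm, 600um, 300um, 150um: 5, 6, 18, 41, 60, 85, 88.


FM = sum(cumulative % retained) / 100
= 303 / 100
= 3.03

3.03


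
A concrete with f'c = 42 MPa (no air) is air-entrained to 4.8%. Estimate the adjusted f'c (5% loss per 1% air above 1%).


Strength loss = (4.8 - 1) * 5 = 19.0%
f'c = 42 * (1 - 19.0/100)
= 34.02 MPa

34.02


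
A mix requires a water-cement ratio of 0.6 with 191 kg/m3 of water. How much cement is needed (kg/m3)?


Cement = water / (w/c)
= 191 / 0.6
= 318.3 kg/m3

318.3


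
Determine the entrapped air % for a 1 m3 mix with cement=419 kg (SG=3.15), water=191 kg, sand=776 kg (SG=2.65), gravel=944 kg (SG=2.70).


Vol cement = 419 / (3.15 * 1000) = 0.133016 m3
Vol water = 191 / 1000 = 0.191 m3
Vol sand = 776 / (2.65 * 1000) = 0.29283 m3
Vol gravel = 944 / (2.70 * 1000) = 0.34963 m3
Total solid + water volume = 0.966476 m3
Air = (1 - 0.966476) * 100 = 3.35%

3.35


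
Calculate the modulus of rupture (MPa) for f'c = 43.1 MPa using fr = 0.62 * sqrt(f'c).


fr = 0.62 * sqrt(43.1)
= 4.07 MPa

4.07


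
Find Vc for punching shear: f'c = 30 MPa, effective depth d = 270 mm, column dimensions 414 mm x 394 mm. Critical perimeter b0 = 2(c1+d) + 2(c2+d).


b0 = 2*(414 + 270) + 2*(394 + 270) = 2696 mm
Vc = 0.33 * sqrt(30) * 2696 * 270 / 1000
= 1315.7 kN

1315.7


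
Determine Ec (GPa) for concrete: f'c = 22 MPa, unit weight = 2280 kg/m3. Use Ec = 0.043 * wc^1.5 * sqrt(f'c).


Ec = 0.043 * 2280^1.5 * sqrt(22) / 1000
= 21.96 GPa

21.96


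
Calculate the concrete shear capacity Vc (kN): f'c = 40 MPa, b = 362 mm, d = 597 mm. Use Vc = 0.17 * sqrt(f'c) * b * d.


Vc = 0.17 * sqrt(40) * 362 * 597 / 1000
= 232.36 kN

232.36


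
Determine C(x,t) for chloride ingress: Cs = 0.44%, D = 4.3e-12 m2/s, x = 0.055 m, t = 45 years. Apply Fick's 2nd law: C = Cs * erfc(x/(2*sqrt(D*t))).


t_seconds = 45 * 365.25 * 24 * 3600 = 1420092000.0 s
arg = 0.055 / (2 * sqrt(4.3e-12 * 1420092000.0))
= 0.3519
erfc(0.3519) = 0.6187
C = 0.44 * 0.6187 = 0.2722%

0.2722


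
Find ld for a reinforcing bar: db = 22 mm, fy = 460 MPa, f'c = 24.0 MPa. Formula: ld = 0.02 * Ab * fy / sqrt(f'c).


Ab = pi * 22^2 / 4 = 380.133 mm2
ld = 0.02 * 380.133 * 460 / sqrt(24.0)
= 713.9 mm

713.9


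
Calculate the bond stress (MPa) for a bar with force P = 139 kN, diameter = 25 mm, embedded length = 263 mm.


u = P / (pi * db * ld)
= 139 * 1000 / (pi * 25 * 263)
= 6.729 MPa

6.729


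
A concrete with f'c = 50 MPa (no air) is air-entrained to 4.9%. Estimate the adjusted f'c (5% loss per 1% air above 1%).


Strength loss = (4.9 - 1) * 5 = 19.5%
f'c = 50 * (1 - 19.5/100)
= 40.25 MPa

40.25


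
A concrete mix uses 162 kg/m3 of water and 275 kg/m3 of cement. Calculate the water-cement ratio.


w/c = water / cement
w/c = 162 / 275 = 0.589

0.589


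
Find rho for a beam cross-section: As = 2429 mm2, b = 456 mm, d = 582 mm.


rho = As / (b * d)
= 2429 / (456 * 582)
= 0.0092

0.0092


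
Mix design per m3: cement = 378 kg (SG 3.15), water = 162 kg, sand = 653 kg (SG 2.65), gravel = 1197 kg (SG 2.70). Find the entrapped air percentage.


Vol cement = 378 / (3.15 * 1000) = 0.12 m3
Vol water = 162 / 1000 = 0.162 m3
Vol sand = 653 / (2.65 * 1000) = 0.246415 m3
Vol gravel = 1197 / (2.70 * 1000) = 0.443333 m3
Total solid + water volume = 0.971748 m3
Air = (1 - 0.971748) * 100 = 2.83%

2.83


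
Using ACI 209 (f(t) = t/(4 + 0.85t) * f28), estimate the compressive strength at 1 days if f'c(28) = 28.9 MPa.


f(1) = 1 / (4 + 0.85 * 1) * 28.9
= 1 / 4.85 * 28.9
= 5.96 MPa

5.96


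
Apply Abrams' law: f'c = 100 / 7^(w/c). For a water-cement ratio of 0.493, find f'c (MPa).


f'c = 100 / 7^0.493
= 100 / 2.61
= 38.31 MPa

38.31


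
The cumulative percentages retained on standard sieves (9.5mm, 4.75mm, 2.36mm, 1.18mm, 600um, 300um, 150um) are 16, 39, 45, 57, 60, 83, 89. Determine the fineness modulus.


FM = sum(cumulative % retained) / 100
= 389 / 100
= 3.89

3.89


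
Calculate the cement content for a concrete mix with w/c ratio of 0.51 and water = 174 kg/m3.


Cement = water / (w/c)
= 174 / 0.51
= 341.2 kg/m3

341.2


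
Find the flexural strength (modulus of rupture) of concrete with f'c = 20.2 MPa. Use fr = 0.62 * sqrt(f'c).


fr = 0.62 * sqrt(20.2)
= 2.787 MPa

2.787


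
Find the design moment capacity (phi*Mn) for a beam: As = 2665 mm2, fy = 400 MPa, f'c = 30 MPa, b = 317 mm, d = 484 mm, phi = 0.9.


a = As * fy / (0.85 * f'c * b)
= 2665 * 400 / (0.85 * 30 * 317)
= 131.8736 mm
Mn = As * fy * (d - a/2) / 10^6
= 445.6554 kN-m
phi*Mn = 0.9 * 445.6554 = 401.09 kN-m

401.09


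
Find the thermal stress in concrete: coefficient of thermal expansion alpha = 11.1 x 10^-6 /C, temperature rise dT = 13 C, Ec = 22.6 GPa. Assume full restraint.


sigma = alpha * dT * Ec
= 11.1e-6 * 13 * 22.6 * 1000
= 3.261 MPa

3.261


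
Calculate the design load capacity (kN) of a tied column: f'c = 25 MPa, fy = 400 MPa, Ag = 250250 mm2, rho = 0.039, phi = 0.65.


Ast = rho * Ag = 0.039 * 250250 = 9759.75 mm2
phi*Pn = 0.65 * 0.80 * (0.85 * 25 * (250250 - 9759.75) + 400 * 9759.75) / 1000
= 4687.45 kN

4687.45


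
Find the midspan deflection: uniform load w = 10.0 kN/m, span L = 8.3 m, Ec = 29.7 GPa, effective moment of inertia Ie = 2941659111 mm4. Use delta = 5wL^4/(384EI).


Convert: L = 8.3 m = 8300 mm, Ec = 29.7 GPa = 29700 MPa
delta = 5 * 10.0 * 8300^4 / (384 * 29700 * 2941659111)
= 7.07 mm

7.07


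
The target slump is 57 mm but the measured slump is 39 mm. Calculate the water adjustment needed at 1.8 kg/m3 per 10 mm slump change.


Difference = 57 - 39 = 18 mm
Water adjustment = 18 * 1.8 / 10 = 3.2 kg/m3

3.2


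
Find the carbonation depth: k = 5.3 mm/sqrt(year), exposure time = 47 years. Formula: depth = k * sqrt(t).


depth = k * sqrt(t)
= 5.3 * sqrt(47)
= 36.33 mm

36.33


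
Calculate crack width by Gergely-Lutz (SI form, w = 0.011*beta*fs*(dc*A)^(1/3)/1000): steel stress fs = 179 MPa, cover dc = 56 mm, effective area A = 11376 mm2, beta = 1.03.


w = 0.011 * beta * fs * (dc * A)^(1/3) / 1000
= 0.011 * 1.03 * 179 * (56 * 11376)^(1/3) / 1000
= 0.175 mm

0.175


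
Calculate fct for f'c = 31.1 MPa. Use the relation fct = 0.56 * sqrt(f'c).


fct = 0.56 * sqrt(31.1)
= 0.56 * 5.577
= 3.123 MPa

3.123


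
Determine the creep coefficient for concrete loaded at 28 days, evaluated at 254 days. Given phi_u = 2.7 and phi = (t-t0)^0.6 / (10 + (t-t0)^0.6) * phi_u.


dt = 254 - 28 = 226
phi = 226^0.6 / (10 + 226^0.6) * 2.7
= 1.947

1.947


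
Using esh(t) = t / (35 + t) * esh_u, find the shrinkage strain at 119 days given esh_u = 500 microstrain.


esh(119) = 119 / (35 + 119) * 500
= 119 / 154 * 500
= 386.4 microstrain

386.4


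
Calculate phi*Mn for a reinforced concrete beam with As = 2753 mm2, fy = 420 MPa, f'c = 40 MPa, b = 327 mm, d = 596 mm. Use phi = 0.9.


a = As * fy / (0.85 * f'c * b)
= 2753 * 420 / (0.85 * 40 * 327)
= 103.9989 mm
Mn = As * fy * (d - a/2) / 10^6
= 629.0061 kN-m
phi*Mn = 0.9 * 629.0061 = 566.11 kN-m

566.11


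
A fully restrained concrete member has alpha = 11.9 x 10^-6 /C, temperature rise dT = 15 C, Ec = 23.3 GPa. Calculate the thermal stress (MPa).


sigma = alpha * dT * Ec
= 11.9e-6 * 15 * 23.3 * 1000
= 4.159 MPa

4.159


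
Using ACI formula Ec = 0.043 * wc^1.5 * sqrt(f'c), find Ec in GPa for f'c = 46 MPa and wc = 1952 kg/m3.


Ec = 0.043 * 1952^1.5 * sqrt(46) / 1000
= 25.15 GPa

25.15


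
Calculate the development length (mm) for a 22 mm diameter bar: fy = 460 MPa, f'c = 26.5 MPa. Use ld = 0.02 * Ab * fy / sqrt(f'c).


Ab = pi * 22^2 / 4 = 380.133 mm2
ld = 0.02 * 380.133 * 460 / sqrt(26.5)
= 679.4 mm

679.4


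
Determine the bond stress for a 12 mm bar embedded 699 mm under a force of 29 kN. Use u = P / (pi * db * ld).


u = P / (pi * db * ld)
= 29 * 1000 / (pi * 12 * 699)
= 1.1 MPa

1.1


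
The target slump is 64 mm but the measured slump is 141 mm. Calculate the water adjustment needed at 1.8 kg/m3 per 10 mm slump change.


Difference = 64 - 141 = -77 mm
Water adjustment = -77 * 1.8 / 10 = -13.9 kg/m3

-13.9


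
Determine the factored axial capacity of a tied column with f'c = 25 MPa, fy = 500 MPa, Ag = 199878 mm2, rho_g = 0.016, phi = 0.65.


Ast = rho * Ag = 0.016 * 199878 = 3198.048 mm2
phi*Pn = 0.65 * 0.80 * (0.85 * 25 * (199878 - 3198.048) + 500 * 3198.048) / 1000
= 3004.81 kN

3004.81


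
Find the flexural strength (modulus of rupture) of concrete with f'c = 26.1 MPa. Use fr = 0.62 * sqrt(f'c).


fr = 0.62 * sqrt(26.1)
= 3.167 MPa

3.167


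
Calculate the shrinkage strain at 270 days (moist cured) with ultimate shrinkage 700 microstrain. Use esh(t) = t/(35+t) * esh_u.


esh(270) = 270 / (35 + 270) * 700
= 270 / 305 * 700
= 619.7 microstrain

619.7


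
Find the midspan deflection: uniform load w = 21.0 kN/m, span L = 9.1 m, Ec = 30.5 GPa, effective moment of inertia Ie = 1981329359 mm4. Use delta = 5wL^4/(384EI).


Convert: L = 9.1 m = 9100 mm, Ec = 30.5 GPa = 30500 MPa
delta = 5 * 21.0 * 9100^4 / (384 * 30500 * 1981329359)
= 31.03 mm

31.03


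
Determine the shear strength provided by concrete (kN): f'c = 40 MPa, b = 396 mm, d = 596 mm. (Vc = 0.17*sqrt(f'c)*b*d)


Vc = 0.17 * sqrt(40) * 396 * 596 / 1000
= 253.76 kN

253.76


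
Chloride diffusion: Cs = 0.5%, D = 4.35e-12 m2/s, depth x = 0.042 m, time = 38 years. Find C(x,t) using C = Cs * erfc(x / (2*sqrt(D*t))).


t_seconds = 38 * 365.25 * 24 * 3600 = 1199188800.0 s
arg = 0.042 / (2 * sqrt(4.35e-12 * 1199188800.0))
= 0.2908
erfc(0.2908) = 0.6809
C = 0.5 * 0.6809 = 0.3405%

0.3405


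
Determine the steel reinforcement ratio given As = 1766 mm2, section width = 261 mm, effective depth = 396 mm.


rho = As / (b * d)
= 1766 / (261 * 396)
= 0.0171

0.0171


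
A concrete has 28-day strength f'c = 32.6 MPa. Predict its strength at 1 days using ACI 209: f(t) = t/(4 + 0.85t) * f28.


f(1) = 1 / (4 + 0.85 * 1) * 32.6
= 1 / 4.85 * 32.6
= 6.72 MPa

6.72


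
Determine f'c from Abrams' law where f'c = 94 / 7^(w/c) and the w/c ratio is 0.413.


f'c = 94 / 7^0.413
= 94 / 2.234
= 42.08 MPa

42.08


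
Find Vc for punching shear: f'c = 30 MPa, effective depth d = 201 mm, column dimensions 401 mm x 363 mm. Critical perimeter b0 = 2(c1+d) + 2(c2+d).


b0 = 2*(401 + 201) + 2*(363 + 201) = 2332 mm
Vc = 0.33 * sqrt(30) * 2332 * 201 / 1000
= 847.23 kN

847.23


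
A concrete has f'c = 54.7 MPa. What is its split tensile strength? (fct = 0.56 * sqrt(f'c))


fct = 0.56 * sqrt(54.7)
= 0.56 * 7.396
= 4.142 MPa

4.142


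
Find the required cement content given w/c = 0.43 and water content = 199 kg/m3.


Cement = water / (w/c)
= 199 / 0.43
= 462.8 kg/m3

462.8


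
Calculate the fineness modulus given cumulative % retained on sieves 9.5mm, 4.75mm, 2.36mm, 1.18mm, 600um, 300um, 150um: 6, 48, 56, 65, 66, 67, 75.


FM = sum(cumulative % retained) / 100
= 383 / 100
= 3.83

3.83


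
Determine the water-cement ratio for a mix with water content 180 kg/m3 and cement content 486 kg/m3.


w/c = water / cement
w/c = 180 / 486 = 0.37

0.37


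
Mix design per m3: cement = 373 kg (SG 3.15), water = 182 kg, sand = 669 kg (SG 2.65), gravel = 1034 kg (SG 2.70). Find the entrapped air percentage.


Vol cement = 373 / (3.15 * 1000) = 0.118413 m3
Vol water = 182 / 1000 = 0.182 m3
Vol sand = 669 / (2.65 * 1000) = 0.252453 m3
Vol gravel = 1034 / (2.70 * 1000) = 0.382963 m3
Total solid + water volume = 0.935828 m3
Air = (1 - 0.935828) * 100 = 6.42%

6.42


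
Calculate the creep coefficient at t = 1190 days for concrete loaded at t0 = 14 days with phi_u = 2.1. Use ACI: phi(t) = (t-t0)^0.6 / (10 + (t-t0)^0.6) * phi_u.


dt = 1190 - 14 = 1176
phi = 1176^0.6 / (10 + 1176^0.6) * 2.1
= 1.836

1.836


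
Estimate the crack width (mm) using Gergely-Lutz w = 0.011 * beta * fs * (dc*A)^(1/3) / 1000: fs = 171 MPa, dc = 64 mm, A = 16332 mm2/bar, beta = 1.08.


w = 0.011 * beta * fs * (dc * A)^(1/3) / 1000
= 0.011 * 1.08 * 171 * (64 * 16332)^(1/3) / 1000
= 0.206 mm

0.206


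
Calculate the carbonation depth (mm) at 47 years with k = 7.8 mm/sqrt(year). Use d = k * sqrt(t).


depth = k * sqrt(t)
= 7.8 * sqrt(47)
= 53.47 mm

53.47


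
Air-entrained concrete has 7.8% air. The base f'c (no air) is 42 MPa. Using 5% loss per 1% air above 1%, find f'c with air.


Strength loss = (7.8 - 1) * 5 = 34.0%
f'c = 42 * (1 - 34.0/100)
= 27.72 MPa

27.72


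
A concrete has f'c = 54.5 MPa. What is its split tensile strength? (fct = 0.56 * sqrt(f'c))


fct = 0.56 * sqrt(54.5)
= 0.56 * 7.382
= 4.134 MPa

4.134


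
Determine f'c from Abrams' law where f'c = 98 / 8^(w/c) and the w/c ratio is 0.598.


f'c = 98 / 8^0.598
= 98 / 3.468
= 28.26 MPa

28.26


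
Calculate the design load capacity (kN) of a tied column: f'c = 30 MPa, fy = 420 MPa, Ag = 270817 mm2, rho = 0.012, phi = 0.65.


Ast = rho * Ag = 0.012 * 270817 = 3249.804 mm2
phi*Pn = 0.65 * 0.80 * (0.85 * 30 * (270817 - 3249.804) + 420 * 3249.804) / 1000
= 4257.7 kN

4257.7


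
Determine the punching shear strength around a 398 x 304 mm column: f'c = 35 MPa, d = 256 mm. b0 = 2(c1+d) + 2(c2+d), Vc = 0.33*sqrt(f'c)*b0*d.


b0 = 2*(398 + 256) + 2*(304 + 256) = 2428 mm
Vc = 0.33 * sqrt(35) * 2428 * 256 / 1000
= 1213.49 kN

1213.49


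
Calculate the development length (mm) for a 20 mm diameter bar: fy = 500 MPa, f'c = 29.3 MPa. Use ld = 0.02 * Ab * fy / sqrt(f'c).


Ab = pi * 20^2 / 4 = 314.159 mm2
ld = 0.02 * 314.159 * 500 / sqrt(29.3)
= 580.4 mm

580.4


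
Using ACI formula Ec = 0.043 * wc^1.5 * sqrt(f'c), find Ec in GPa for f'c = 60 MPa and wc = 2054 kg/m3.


Ec = 0.043 * 2054^1.5 * sqrt(60) / 1000
= 31.01 GPa

31.01


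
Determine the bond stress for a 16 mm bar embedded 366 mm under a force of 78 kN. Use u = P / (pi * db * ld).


u = P / (pi * db * ld)
= 78 * 1000 / (pi * 16 * 366)
= 4.24 MPa

4.24


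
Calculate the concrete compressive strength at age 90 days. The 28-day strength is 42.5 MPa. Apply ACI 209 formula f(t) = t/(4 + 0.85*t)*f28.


f(90) = 90 / (4 + 0.85 * 90) * 42.5
= 90 / 80.5 * 42.5
= 47.52 MPa

47.52


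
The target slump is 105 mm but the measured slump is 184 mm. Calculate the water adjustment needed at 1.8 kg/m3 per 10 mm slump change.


Difference = 105 - 184 = -79 mm
Water adjustment = -79 * 1.8 / 10 = -14.2 kg/m3

-14.2


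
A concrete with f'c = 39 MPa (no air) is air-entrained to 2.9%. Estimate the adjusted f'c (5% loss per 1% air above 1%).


Strength loss = (2.9 - 1) * 5 = 9.5%
f'c = 39 * (1 - 9.5/100)
= 35.3 MPa

35.3


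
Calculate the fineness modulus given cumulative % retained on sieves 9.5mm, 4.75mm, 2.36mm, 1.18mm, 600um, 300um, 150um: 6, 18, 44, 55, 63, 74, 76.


FM = sum(cumulative % retained) / 100
= 336 / 100
= 3.36

3.36


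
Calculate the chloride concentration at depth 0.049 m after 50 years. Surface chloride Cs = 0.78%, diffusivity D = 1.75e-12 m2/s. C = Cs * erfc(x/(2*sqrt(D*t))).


t_seconds = 50 * 365.25 * 24 * 3600 = 1577880000.0 s
arg = 0.049 / (2 * sqrt(1.75e-12 * 1577880000.0))
= 0.4662
erfc(0.4662) = 0.5097
C = 0.78 * 0.5097 = 0.3975%

0.3975


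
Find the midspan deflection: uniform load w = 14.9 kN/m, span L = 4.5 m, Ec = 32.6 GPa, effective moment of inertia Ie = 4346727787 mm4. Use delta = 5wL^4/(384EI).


Convert: L = 4.5 m = 4500 mm, Ec = 32.6 GPa = 32600 MPa
delta = 5 * 14.9 * 4500^4 / (384 * 32600 * 4346727787)
= 0.56 mm

0.56


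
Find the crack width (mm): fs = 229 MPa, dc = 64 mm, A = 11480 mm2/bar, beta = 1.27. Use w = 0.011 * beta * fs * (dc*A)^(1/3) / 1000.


w = 0.011 * beta * fs * (dc * A)^(1/3) / 1000
= 0.011 * 1.27 * 229 * (64 * 11480)^(1/3) / 1000
= 0.289 mm

0.289


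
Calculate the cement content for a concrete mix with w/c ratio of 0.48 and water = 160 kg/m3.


Cement = water / (w/c)
= 160 / 0.48
= 333.3 kg/m3

333.3


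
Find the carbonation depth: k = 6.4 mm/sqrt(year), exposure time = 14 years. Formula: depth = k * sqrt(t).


depth = k * sqrt(t)
= 6.4 * sqrt(14)
= 23.95 mm

23.95


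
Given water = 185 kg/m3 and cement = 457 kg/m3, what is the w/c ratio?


w/c = water / cement
w/c = 185 / 457 = 0.405

0.405


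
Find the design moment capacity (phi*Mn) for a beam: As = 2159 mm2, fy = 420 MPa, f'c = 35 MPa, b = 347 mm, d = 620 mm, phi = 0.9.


a = As * fy / (0.85 * f'c * b)
= 2159 * 420 / (0.85 * 35 * 347)
= 87.8386 mm
Mn = As * fy * (d - a/2) / 10^6
= 522.3784 kN-m
phi*Mn = 0.9 * 522.3784 = 470.14 kN-m

470.14


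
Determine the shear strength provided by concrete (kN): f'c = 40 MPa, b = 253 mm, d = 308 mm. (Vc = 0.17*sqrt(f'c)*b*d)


Vc = 0.17 * sqrt(40) * 253 * 308 / 1000
= 83.78 kN

83.78


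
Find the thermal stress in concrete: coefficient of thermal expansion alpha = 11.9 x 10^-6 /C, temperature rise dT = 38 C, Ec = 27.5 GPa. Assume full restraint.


sigma = alpha * dT * Ec
= 11.9e-6 * 38 * 27.5 * 1000
= 12.436 MPa

12.436


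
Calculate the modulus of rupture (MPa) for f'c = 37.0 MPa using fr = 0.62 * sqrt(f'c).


fr = 0.62 * sqrt(37.0)
= 3.771 MPa

3.771


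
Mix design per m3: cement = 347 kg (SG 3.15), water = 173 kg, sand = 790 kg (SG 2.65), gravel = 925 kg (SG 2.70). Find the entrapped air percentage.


Vol cement = 347 / (3.15 * 1000) = 0.110159 m3
Vol water = 173 / 1000 = 0.173 m3
Vol sand = 790 / (2.65 * 1000) = 0.298113 m3
Vol gravel = 925 / (2.70 * 1000) = 0.342593 m3
Total solid + water volume = 0.923865 m3
Air = (1 - 0.923865) * 100 = 7.61%

7.61


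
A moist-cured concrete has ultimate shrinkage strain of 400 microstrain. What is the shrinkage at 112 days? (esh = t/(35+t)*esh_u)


esh(112) = 112 / (35 + 112) * 400
= 112 / 147 * 400
= 304.8 microstrain

304.8


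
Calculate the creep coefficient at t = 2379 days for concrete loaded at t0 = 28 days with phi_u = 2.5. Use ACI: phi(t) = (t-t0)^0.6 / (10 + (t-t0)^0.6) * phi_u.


dt = 2379 - 28 = 2351
phi = 2351^0.6 / (10 + 2351^0.6) * 2.5
= 2.283

2.283


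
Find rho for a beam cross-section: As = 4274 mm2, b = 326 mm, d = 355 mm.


rho = As / (b * d)
= 4274 / (326 * 355)
= 0.0369

0.0369


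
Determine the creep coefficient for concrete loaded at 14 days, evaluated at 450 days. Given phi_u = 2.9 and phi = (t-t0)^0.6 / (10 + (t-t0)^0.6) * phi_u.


dt = 450 - 14 = 436
phi = 436^0.6 / (10 + 436^0.6) * 2.9
= 2.3

2.3


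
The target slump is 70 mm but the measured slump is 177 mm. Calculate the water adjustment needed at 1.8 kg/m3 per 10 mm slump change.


Difference = 70 - 177 = -107 mm
Water adjustment = -107 * 1.8 / 10 = -19.3 kg/m3

-19.3


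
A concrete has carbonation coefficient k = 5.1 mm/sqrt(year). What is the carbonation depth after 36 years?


depth = k * sqrt(t)
= 5.1 * sqrt(36)
= 30.6 mm

30.6


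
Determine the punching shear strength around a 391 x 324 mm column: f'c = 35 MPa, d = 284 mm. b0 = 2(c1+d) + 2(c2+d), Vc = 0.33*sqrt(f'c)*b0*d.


b0 = 2*(391 + 284) + 2*(324 + 284) = 2566 mm
Vc = 0.33 * sqrt(35) * 2566 * 284 / 1000
= 1422.73 kN

1422.73


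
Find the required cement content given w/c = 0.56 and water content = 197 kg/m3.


Cement = water / (w/c)
= 197 / 0.56
= 351.8 kg/m3

351.8


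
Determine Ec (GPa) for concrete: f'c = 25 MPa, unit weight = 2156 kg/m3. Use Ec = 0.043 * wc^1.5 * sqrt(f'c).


Ec = 0.043 * 2156^1.5 * sqrt(25) / 1000
= 21.52 GPa

21.52


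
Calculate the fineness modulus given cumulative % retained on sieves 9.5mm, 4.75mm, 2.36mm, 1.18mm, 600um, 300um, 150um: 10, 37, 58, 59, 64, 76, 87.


FM = sum(cumulative % retained) / 100
= 391 / 100
= 3.91

3.91


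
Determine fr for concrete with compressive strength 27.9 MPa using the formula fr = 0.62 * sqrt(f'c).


fr = 0.62 * sqrt(27.9)
= 3.275 MPa

3.275


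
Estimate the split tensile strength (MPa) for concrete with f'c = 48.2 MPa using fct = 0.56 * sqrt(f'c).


fct = 0.56 * sqrt(48.2)
= 0.56 * 6.943
= 3.888 MPa

3.888


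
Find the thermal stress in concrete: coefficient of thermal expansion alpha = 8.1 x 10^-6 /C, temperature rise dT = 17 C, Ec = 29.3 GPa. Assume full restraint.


sigma = alpha * dT * Ec
= 8.1e-6 * 17 * 29.3 * 1000
= 4.035 MPa

4.035


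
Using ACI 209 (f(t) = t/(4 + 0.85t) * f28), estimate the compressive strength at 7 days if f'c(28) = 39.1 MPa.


f(7) = 7 / (4 + 0.85 * 7) * 39.1
= 7 / 9.95 * 39.1
= 27.51 MPa

27.51


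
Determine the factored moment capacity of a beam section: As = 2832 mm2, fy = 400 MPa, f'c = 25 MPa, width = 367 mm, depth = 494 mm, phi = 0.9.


a = As * fy / (0.85 * f'c * b)
= 2832 * 400 / (0.85 * 25 * 367)
= 145.254 mm
Mn = As * fy * (d - a/2) / 10^6
= 477.3313 kN-m
phi*Mn = 0.9 * 477.3313 = 429.6 kN-m

429.6


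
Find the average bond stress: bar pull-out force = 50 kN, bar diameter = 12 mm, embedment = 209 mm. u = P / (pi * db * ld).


u = P / (pi * db * ld)
= 50 * 1000 / (pi * 12 * 209)
= 6.346 MPa

6.346


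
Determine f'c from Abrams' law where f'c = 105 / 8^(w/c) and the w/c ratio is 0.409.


f'c = 105 / 8^0.409
= 105 / 2.341
= 44.86 MPa

44.86


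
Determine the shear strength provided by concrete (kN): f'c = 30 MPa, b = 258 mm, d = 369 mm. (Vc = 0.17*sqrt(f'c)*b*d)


Vc = 0.17 * sqrt(30) * 258 * 369 / 1000
= 88.65 kN

88.65


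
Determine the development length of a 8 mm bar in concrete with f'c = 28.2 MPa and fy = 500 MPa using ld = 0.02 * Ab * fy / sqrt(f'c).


Ab = pi * 8^2 / 4 = 50.265 mm2
ld = 0.02 * 50.265 * 500 / sqrt(28.2)
= 94.7 mm

94.7


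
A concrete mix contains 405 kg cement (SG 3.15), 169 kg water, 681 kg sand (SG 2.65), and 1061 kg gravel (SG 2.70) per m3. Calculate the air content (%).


Vol cement = 405 / (3.15 * 1000) = 0.128571 m3
Vol water = 169 / 1000 = 0.169 m3
Vol sand = 681 / (2.65 * 1000) = 0.256981 m3
Vol gravel = 1061 / (2.70 * 1000) = 0.392963 m3
Total solid + water volume = 0.947516 m3
Air = (1 - 0.947516) * 100 = 5.25%

5.25


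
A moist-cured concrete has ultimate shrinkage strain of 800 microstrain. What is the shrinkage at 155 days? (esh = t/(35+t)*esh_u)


esh(155) = 155 / (35 + 155) * 800
= 155 / 190 * 800
= 652.6 microstrain

652.6


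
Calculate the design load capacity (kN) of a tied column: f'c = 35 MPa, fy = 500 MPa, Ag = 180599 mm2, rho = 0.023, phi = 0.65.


Ast = rho * Ag = 0.023 * 180599 = 4153.777 mm2
phi*Pn = 0.65 * 0.80 * (0.85 * 35 * (180599 - 4153.777) + 500 * 4153.777) / 1000
= 3809.59 kN

3809.59


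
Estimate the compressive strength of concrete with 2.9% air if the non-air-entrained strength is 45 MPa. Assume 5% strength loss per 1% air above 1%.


Strength loss = (2.9 - 1) * 5 = 9.5%
f'c = 45 * (1 - 9.5/100)
= 40.73 MPa

40.73


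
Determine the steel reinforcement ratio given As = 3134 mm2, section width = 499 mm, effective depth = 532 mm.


rho = As / (b * d)
= 3134 / (499 * 532)
= 0.0118

0.0118


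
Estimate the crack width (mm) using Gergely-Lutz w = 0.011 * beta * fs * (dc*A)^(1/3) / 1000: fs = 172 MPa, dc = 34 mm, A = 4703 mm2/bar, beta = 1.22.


w = 0.011 * beta * fs * (dc * A)^(1/3) / 1000
= 0.011 * 1.22 * 172 * (34 * 4703)^(1/3) / 1000
= 0.125 mm

0.125
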